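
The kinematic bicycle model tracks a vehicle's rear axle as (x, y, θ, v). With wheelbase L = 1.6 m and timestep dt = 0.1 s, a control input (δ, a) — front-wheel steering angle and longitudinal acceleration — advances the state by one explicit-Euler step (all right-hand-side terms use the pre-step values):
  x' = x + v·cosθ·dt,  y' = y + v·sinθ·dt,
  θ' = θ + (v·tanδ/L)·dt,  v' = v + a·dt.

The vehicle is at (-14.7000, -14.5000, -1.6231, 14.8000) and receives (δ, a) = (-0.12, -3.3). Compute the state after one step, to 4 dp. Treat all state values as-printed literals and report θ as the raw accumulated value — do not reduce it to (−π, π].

x' = -14.7000 + 14.8000·cos(-1.6231)·0.1 = -14.7774
y' = -14.5000 + 14.8000·sin(-1.6231)·0.1 = -15.9780
θ' = -1.6231 + (14.8000/1.6)·tan(-0.12)·0.1 = -1.7346
v' = 14.8000 − 3.3000·0.1 = 14.4700

(-14.7774, -15.9780, -1.7346, 14.4700)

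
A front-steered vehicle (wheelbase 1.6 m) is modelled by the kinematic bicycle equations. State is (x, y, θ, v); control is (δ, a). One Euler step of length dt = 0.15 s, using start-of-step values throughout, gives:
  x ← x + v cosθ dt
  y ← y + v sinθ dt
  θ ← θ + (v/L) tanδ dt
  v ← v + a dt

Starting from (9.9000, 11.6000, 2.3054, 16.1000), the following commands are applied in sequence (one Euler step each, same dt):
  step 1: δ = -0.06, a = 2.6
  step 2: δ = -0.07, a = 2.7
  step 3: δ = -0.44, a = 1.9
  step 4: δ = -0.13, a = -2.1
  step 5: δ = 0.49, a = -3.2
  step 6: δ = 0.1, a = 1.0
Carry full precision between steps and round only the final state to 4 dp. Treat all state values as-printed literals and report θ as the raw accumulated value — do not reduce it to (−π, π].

after step 1 (δ=-0.06, a=2.6): (8.281242, 13.392163, 2.214729, 16.490000)
after step 2 (δ=-0.07, a=2.7): (6.796289, 15.370323, 2.106336, 16.895000)
after step 3 (δ=-0.44, a=1.9): (5.503048, 17.549761, 1.360664, 17.180000)
after step 4 (δ=-0.13, a=-2.1): (6.040583, 20.070075, 1.150095, 16.865000)
after step 5 (δ=0.49, a=-3.2): (7.073735, 22.379238, 1.993432, 16.385000)
after step 6 (δ=0.1, a=1.0): (6.065652, 24.620734, 2.147555, 16.535000)

(6.0657, 24.6207, 2.1476, 16.5350)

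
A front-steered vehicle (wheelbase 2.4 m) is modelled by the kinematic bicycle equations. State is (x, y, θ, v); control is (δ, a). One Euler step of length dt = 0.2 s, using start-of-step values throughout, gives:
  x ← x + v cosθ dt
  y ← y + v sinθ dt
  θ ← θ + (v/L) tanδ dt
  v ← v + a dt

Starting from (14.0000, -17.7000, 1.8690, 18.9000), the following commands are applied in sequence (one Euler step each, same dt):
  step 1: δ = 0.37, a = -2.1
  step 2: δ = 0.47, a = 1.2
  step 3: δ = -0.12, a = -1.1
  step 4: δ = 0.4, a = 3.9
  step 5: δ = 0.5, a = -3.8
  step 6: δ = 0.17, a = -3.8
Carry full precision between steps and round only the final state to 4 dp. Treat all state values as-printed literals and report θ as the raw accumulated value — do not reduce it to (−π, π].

after step 1 (δ=0.37, a=-2.1): (12.889422, -14.086827, 2.479884, 18.480000)
after step 2 (δ=0.47, a=1.2): (9.973486, -11.815763, 3.262152, 18.720000)
after step 3 (δ=-0.12, a=-1.1): (6.256662, -12.266045, 3.074048, 18.500000)
after step 4 (δ=0.4, a=3.9): (2.565099, -12.016320, 3.725854, 19.280000)
after step 5 (δ=0.5, a=-3.8): (-0.651266, -14.143227, 4.603580, 18.520000)
after step 6 (δ=0.17, a=-3.8): (-1.053498, -17.825322, 4.868504, 17.760000)

(-1.0535, -17.8253, 4.8685, 17.7600)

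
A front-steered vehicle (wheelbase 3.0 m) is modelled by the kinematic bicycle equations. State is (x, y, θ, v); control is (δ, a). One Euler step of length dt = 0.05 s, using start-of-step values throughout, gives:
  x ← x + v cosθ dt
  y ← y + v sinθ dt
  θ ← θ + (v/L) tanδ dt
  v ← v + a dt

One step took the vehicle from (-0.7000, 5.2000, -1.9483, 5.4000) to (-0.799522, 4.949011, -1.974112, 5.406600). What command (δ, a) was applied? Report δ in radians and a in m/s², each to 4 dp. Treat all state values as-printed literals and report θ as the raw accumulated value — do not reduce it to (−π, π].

δ = -0.2793, a = 0.1320

a = (v'−v)/dt = (0.006600)/0.05 = 0.1320
Δθ = θ'−θ = -0.025812;  (v·dt/L) = 5.4000·0.05/3.0 = 0.090000
tan δ = Δθ·L/(v·dt) = -0.286800  →  δ = -0.2793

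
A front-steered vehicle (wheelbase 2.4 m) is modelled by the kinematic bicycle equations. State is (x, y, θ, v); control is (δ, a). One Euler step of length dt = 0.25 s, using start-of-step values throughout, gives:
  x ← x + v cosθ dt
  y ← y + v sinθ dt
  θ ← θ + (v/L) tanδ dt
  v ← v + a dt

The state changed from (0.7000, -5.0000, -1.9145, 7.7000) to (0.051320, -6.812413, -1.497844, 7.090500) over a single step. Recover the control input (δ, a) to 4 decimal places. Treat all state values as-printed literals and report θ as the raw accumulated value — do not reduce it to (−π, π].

δ = 0.4791, a = -2.4380

a = (v'−v)/dt = (-0.609500)/0.25 = -2.4380
Δθ = θ'−θ = 0.416656;  (v·dt/L) = 7.7000·0.25/2.4 = 0.802083
tan δ = Δθ·L/(v·dt) = 0.519467  →  δ = 0.4791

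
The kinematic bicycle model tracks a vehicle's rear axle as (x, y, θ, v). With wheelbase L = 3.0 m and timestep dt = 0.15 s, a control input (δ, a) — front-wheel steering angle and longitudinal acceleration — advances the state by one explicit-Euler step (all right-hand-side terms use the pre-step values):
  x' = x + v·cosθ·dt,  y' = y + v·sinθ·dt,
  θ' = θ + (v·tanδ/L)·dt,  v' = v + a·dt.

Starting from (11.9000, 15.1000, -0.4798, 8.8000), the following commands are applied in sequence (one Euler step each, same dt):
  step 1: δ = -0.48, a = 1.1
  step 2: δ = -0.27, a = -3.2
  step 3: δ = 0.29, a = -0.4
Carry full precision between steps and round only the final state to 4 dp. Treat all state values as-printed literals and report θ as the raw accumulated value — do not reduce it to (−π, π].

after step 1 (δ=-0.48, a=1.1): (13.070955, 14.490686, -0.708869, 8.965000)
after step 2 (δ=-0.27, a=-3.2): (14.091753, 13.615286, -0.832926, 8.485000)
after step 3 (δ=0.29, a=-0.4): (14.947950, 12.673575, -0.706324, 8.425000)

(14.9479, 12.6736, -0.7063, 8.4250)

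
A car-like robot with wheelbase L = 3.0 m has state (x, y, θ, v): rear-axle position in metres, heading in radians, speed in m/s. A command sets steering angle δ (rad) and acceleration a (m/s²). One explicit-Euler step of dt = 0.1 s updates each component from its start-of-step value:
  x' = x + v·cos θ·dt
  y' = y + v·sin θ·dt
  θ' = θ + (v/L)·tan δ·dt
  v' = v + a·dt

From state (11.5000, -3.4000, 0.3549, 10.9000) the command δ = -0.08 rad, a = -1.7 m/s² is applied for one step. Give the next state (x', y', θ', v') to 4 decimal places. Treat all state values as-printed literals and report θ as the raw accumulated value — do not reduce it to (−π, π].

(12.5221, -3.0212, 0.3258, 10.7300)

x' = 11.5000 + 10.9000·cos(0.3549)·0.1 = 12.5221
y' = -3.4000 + 10.9000·sin(0.3549)·0.1 = -3.0212
θ' = 0.3549 + (10.9000/3.0)·tan(-0.08)·0.1 = 0.3258
v' = 10.9000 − 1.7000·0.1 = 10.7300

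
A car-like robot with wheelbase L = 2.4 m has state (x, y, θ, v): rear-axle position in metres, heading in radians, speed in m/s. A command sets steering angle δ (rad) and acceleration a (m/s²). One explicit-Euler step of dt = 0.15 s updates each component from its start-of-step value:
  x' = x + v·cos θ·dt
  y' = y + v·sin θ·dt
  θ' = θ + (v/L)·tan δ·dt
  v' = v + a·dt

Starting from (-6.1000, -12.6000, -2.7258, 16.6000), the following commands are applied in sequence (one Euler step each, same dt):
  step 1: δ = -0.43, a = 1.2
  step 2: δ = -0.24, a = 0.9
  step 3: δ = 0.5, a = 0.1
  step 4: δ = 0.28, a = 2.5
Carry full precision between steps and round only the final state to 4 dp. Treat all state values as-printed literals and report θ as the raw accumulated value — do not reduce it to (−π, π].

(-15.7550, -13.3196, -2.5765, 17.3050)

after step 1 (δ=-0.43, a=1.2): (-8.377843, -13.605749, -3.201619, 16.780000)
after step 2 (δ=-0.24, a=0.9): (-10.890310, -13.454752, -3.458266, 16.915000)
after step 3 (δ=0.5, a=0.1): (-13.301399, -12.664635, -2.880722, 16.930000)
after step 4 (δ=0.28, a=2.5): (-15.754977, -13.319628, -2.576453, 17.305000)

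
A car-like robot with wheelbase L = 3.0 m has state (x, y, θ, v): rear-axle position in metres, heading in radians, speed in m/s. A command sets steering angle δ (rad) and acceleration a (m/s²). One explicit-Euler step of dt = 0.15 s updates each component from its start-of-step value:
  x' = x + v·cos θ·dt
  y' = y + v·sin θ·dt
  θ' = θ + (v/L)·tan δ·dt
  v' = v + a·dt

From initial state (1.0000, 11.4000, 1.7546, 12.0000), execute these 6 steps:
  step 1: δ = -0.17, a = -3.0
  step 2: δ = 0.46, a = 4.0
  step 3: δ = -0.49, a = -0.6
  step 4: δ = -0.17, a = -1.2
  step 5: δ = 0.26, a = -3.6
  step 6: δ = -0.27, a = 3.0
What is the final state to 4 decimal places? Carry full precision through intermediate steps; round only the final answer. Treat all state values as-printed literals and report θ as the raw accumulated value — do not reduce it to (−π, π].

(-0.2577, 21.8767, 1.5113, 11.7900)

after step 1 (δ=-0.17, a=-3.0): (0.671013, 13.169680, 1.651606, 11.550000)
after step 2 (δ=0.46, a=4.0): (0.531163, 14.896526, 1.937728, 12.150000)
after step 3 (δ=-0.49, a=-0.6): (-0.122664, 16.597707, 1.613694, 12.060000)
after step 4 (δ=-0.17, a=-1.2): (-0.200242, 18.405043, 1.510185, 11.880000)
after step 5 (δ=0.26, a=-3.6): (-0.092300, 20.183771, 1.668202, 11.340000)
after step 6 (δ=-0.27, a=3.0): (-0.257725, 21.876708, 1.511280, 11.790000)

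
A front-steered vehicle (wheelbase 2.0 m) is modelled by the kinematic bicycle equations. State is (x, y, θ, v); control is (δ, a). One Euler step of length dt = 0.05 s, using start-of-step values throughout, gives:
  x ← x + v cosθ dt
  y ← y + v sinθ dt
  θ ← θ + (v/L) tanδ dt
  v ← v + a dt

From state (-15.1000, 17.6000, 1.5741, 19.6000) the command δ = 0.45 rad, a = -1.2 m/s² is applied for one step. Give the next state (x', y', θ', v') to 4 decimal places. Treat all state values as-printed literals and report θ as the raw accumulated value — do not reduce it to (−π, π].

(-15.1032, 18.5800, 1.8108, 19.5400)

x' = -15.1000 + 19.6000·cos(1.5741)·0.05 = -15.1032
y' = 17.6000 + 19.6000·sin(1.5741)·0.05 = 18.5800
θ' = 1.5741 + (19.6000/2.0)·tan(0.45)·0.05 = 1.8108
v' = 19.6000 − 1.2000·0.05 = 19.5400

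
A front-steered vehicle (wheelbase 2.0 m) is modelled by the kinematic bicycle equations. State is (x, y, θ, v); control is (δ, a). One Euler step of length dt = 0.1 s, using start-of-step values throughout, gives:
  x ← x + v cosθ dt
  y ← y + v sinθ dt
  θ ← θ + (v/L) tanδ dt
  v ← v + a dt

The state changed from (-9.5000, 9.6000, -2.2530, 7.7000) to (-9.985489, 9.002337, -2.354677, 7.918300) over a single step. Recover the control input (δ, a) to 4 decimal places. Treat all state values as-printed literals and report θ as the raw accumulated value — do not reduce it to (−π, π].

δ = -0.2582, a = 2.1830

a = (v'−v)/dt = (0.218300)/0.1 = 2.1830
Δθ = θ'−θ = -0.101677;  (v·dt/L) = 7.7000·0.1/2.0 = 0.385000
tan δ = Δθ·L/(v·dt) = -0.264096  →  δ = -0.2582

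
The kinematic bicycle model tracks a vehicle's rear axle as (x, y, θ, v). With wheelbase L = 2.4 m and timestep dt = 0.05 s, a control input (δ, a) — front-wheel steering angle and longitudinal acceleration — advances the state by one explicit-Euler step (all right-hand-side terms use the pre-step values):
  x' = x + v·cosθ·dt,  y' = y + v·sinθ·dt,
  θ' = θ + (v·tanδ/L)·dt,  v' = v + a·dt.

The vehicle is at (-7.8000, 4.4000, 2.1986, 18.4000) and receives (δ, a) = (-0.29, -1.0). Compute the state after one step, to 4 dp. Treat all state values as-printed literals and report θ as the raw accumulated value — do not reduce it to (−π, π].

(-8.3404, 5.1446, 2.0842, 18.3500)

x' = -7.8000 + 18.4000·cos(2.1986)·0.05 = -8.3404
y' = 4.4000 + 18.4000·sin(2.1986)·0.05 = 5.1446
θ' = 2.1986 + (18.4000/2.4)·tan(-0.29)·0.05 = 2.0842
v' = 18.4000 − 1.0000·0.05 = 18.3500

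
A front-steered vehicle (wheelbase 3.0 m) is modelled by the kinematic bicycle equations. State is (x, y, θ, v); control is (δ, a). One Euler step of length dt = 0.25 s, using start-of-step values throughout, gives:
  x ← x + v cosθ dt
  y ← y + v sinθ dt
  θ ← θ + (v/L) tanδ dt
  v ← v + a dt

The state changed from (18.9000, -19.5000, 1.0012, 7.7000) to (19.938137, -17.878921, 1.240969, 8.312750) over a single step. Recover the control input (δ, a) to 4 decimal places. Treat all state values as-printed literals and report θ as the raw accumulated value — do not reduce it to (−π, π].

a = (v'−v)/dt = (0.612750)/0.25 = 2.4510
Δθ = θ'−θ = 0.239769;  (v·dt/L) = 7.7000·0.25/3.0 = 0.641667
tan δ = Δθ·L/(v·dt) = 0.373666  →  δ = 0.3576

δ = 0.3576, a = 2.4510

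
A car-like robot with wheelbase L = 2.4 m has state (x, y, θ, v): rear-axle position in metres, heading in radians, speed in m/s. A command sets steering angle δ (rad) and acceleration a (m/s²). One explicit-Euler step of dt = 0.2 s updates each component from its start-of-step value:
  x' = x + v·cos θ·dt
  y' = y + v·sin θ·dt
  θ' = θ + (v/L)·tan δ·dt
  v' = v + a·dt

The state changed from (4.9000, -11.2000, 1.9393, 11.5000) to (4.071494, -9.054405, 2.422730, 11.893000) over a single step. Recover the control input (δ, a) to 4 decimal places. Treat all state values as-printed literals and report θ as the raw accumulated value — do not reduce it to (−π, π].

δ = 0.4672, a = 1.9650

a = (v'−v)/dt = (0.393000)/0.2 = 1.9650
Δθ = θ'−θ = 0.483430;  (v·dt/L) = 11.5000·0.2/2.4 = 0.958333
tan δ = Δθ·L/(v·dt) = 0.504449  →  δ = 0.4672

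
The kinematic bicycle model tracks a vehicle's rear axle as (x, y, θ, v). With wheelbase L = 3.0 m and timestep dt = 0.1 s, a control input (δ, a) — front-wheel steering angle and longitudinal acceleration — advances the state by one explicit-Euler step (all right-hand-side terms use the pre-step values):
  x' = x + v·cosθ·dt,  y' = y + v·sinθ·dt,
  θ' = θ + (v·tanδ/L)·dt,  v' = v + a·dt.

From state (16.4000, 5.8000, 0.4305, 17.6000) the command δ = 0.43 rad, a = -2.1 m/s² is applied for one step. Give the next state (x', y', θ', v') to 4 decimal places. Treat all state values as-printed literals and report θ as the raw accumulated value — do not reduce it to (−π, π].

x' = 16.4000 + 17.6000·cos(0.4305)·0.1 = 17.9994
y' = 5.8000 + 17.6000·sin(0.4305)·0.1 = 6.5345
θ' = 0.4305 + (17.6000/3.0)·tan(0.43)·0.1 = 0.6996
v' = 17.6000 − 2.1000·0.1 = 17.3900

(17.9994, 6.5345, 0.6996, 17.3900)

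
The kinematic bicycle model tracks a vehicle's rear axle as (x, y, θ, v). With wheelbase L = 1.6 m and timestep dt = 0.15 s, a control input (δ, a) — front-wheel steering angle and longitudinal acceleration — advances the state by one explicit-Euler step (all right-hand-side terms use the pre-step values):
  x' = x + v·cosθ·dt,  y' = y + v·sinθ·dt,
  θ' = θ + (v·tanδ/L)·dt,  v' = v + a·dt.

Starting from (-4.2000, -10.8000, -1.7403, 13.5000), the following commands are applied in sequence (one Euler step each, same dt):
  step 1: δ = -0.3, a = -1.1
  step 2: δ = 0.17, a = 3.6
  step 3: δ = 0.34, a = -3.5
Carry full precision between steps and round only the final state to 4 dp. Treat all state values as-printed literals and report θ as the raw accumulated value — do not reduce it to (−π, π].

(-6.3124, -16.4472, -1.4571, 13.3500)

after step 1 (δ=-0.3, a=-1.1): (-4.541604, -12.795979, -2.131804, 13.335000)
after step 2 (δ=0.17, a=3.6): (-5.605815, -14.489630, -1.917206, 13.875000)
after step 3 (δ=0.34, a=-3.5): (-6.312447, -16.447249, -1.457072, 13.350000)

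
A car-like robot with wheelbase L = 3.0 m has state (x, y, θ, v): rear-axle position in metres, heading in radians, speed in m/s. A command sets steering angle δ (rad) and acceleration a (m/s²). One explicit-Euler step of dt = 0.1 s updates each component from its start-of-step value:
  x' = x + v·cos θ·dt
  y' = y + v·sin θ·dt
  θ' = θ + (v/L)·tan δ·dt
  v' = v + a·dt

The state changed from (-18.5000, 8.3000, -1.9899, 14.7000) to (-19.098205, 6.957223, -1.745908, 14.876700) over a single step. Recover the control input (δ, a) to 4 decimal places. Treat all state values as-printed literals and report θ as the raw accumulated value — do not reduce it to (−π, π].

δ = 0.4620, a = 1.7670

a = (v'−v)/dt = (0.176700)/0.1 = 1.7670
Δθ = θ'−θ = 0.243992;  (v·dt/L) = 14.7000·0.1/3.0 = 0.490000
tan δ = Δθ·L/(v·dt) = 0.497943  →  δ = 0.4620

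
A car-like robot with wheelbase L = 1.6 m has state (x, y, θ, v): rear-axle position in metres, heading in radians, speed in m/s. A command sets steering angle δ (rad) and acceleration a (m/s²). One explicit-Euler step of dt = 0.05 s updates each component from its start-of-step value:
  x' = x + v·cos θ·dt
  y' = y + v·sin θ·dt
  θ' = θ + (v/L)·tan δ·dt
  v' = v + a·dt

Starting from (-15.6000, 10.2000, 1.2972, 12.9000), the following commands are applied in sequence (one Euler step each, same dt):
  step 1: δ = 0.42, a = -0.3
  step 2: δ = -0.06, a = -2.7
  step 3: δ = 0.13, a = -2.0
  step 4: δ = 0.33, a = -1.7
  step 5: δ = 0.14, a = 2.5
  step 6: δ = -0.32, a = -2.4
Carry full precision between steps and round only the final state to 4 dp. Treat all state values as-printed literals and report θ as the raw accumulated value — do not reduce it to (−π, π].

(-15.3720, 13.9829, 1.5644, 12.5700)

after step 1 (δ=0.42, a=-0.3): (-15.425724, 10.821009, 1.477225, 12.885000)
after step 2 (δ=-0.06, a=-2.7): (-15.365528, 11.462441, 1.453036, 12.750000)
after step 3 (δ=0.13, a=-2.0): (-15.290629, 12.095526, 1.505127, 12.650000)
after step 4 (δ=0.33, a=-1.7): (-15.249123, 12.726663, 1.640531, 12.565000)
after step 5 (δ=0.14, a=2.5): (-15.292899, 13.353386, 1.695865, 12.690000)
after step 6 (δ=-0.32, a=-2.4): (-15.372048, 13.982930, 1.564448, 12.570000)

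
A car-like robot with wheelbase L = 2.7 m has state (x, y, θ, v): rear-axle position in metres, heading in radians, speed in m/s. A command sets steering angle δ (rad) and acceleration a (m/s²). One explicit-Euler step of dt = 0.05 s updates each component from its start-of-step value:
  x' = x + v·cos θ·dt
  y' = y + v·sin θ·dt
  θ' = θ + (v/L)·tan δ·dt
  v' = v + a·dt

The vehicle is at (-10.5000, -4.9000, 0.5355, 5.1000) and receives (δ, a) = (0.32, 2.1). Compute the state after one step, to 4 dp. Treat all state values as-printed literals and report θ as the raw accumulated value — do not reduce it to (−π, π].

(-10.2807, -4.7699, 0.5668, 5.2050)

x' = -10.5000 + 5.1000·cos(0.5355)·0.05 = -10.2807
y' = -4.9000 + 5.1000·sin(0.5355)·0.05 = -4.7699
θ' = 0.5355 + (5.1000/2.7)·tan(0.32)·0.05 = 0.5668
v' = 5.1000 + 2.1000·0.05 = 5.2050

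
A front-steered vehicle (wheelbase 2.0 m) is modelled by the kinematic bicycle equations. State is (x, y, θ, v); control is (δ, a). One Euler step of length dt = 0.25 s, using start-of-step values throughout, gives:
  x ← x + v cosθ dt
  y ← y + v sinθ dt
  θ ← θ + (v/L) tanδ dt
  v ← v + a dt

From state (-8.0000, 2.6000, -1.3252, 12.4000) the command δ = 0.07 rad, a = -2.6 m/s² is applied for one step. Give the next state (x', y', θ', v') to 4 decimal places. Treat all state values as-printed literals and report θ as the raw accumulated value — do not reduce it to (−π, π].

(-7.2463, -0.4070, -1.2165, 11.7500)

x' = -8.0000 + 12.4000·cos(-1.3252)·0.25 = -7.2463
y' = 2.6000 + 12.4000·sin(-1.3252)·0.25 = -0.4070
θ' = -1.3252 + (12.4000/2.0)·tan(0.07)·0.25 = -1.2165
v' = 12.4000 − 2.6000·0.25 = 11.7500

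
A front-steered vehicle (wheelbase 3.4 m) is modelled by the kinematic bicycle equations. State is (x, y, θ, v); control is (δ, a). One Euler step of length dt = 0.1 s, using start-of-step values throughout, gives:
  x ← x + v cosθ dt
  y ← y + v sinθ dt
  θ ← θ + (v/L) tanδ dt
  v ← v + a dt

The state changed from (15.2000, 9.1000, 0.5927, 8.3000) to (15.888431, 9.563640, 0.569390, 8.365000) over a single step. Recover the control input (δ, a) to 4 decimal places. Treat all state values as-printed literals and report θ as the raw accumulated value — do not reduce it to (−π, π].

a = (v'−v)/dt = (0.065000)/0.1 = 0.6500
Δθ = θ'−θ = -0.023310;  (v·dt/L) = 8.3000·0.1/3.4 = 0.244118
tan δ = Δθ·L/(v·dt) = -0.095487  →  δ = -0.0952

δ = -0.0952, a = 0.6500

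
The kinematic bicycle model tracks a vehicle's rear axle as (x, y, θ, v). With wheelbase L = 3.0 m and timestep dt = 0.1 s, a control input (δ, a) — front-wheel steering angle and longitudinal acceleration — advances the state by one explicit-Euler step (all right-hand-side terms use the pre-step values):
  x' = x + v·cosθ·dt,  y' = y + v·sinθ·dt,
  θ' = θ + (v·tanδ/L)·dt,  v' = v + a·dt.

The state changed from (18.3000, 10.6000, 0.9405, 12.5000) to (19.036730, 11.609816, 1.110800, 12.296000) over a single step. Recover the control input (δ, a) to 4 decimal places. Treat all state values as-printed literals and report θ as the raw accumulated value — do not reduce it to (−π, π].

δ = 0.3880, a = -2.0400

a = (v'−v)/dt = (-0.204000)/0.1 = -2.0400
Δθ = θ'−θ = 0.170300;  (v·dt/L) = 12.5000·0.1/3.0 = 0.416667
tan δ = Δθ·L/(v·dt) = 0.408720  →  δ = 0.3880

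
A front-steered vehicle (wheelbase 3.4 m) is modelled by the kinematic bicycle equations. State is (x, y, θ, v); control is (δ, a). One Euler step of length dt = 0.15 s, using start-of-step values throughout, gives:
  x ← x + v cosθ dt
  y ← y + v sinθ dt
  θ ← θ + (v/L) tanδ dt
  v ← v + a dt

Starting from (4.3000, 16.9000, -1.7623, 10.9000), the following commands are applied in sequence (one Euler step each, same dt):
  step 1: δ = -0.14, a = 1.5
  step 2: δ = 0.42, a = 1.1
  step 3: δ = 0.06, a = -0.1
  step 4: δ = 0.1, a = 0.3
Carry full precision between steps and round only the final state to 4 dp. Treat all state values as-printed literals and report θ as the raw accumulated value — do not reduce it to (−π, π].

after step 1 (δ=-0.14, a=1.5): (3.988802, 15.294889, -1.830067, 11.125000)
after step 2 (δ=0.42, a=1.1): (3.560975, 13.681913, -1.610885, 11.290000)
after step 3 (δ=0.06, a=-0.1): (3.493103, 11.989774, -1.580964, 11.275000)
after step 4 (δ=0.1, a=0.3): (3.475907, 10.298611, -1.531055, 11.320000)

(3.4759, 10.2986, -1.5311, 11.3200)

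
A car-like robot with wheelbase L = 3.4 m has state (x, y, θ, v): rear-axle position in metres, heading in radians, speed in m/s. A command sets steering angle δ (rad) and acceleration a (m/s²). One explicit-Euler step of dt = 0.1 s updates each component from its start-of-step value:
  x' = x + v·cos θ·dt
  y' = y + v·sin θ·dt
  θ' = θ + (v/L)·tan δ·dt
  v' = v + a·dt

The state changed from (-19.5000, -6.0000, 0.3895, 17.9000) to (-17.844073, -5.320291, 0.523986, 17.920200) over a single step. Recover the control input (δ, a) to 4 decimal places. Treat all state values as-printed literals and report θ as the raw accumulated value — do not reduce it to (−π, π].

δ = 0.2501, a = 0.2020

a = (v'−v)/dt = (0.020200)/0.1 = 0.2020
Δθ = θ'−θ = 0.134486;  (v·dt/L) = 17.9000·0.1/3.4 = 0.526471
tan δ = Δθ·L/(v·dt) = 0.255448  →  δ = 0.2501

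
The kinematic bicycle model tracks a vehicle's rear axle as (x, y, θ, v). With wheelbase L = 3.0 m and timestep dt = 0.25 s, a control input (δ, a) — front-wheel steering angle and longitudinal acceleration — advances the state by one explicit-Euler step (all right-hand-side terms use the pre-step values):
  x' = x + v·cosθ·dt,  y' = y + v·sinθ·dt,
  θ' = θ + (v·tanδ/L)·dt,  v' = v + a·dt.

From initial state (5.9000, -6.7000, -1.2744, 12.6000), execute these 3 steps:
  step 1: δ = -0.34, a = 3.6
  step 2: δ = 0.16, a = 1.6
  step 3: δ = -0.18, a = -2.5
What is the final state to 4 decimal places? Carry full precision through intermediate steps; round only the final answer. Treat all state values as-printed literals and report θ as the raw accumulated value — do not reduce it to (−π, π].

after step 1 (δ=-0.34, a=3.6): (6.820038, -9.712645, -1.645824, 13.500000)
after step 2 (δ=0.16, a=1.6): (6.567058, -13.078150, -1.464272, 13.900000)
after step 3 (δ=-0.18, a=-2.5): (6.936531, -16.533453, -1.675053, 13.275000)

(6.9365, -16.5335, -1.6751, 13.2750)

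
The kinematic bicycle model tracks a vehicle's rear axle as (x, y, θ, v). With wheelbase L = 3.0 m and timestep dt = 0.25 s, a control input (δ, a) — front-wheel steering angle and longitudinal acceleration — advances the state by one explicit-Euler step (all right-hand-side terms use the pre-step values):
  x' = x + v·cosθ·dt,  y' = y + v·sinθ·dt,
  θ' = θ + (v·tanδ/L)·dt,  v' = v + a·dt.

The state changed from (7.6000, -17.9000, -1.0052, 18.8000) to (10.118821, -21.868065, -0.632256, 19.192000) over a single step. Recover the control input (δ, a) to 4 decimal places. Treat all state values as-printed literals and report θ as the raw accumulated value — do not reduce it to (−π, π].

a = (v'−v)/dt = (0.392000)/0.25 = 1.5680
Δθ = θ'−θ = 0.372944;  (v·dt/L) = 18.8000·0.25/3.0 = 1.566667
tan δ = Δθ·L/(v·dt) = 0.238049  →  δ = 0.2337

δ = 0.2337, a = 1.5680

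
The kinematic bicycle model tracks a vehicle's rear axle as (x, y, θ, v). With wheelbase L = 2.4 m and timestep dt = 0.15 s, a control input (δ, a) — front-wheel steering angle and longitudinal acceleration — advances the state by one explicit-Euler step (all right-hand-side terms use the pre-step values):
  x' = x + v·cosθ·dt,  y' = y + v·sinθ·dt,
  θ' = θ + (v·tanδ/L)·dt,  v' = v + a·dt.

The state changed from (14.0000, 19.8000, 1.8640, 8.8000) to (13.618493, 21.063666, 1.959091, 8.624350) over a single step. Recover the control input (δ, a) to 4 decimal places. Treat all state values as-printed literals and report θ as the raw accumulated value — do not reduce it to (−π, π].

a = (v'−v)/dt = (-0.175650)/0.15 = -1.1710
Δθ = θ'−θ = 0.095091;  (v·dt/L) = 8.8000·0.15/2.4 = 0.550000
tan δ = Δθ·L/(v·dt) = 0.172893  →  δ = 0.1712

δ = 0.1712, a = -1.1710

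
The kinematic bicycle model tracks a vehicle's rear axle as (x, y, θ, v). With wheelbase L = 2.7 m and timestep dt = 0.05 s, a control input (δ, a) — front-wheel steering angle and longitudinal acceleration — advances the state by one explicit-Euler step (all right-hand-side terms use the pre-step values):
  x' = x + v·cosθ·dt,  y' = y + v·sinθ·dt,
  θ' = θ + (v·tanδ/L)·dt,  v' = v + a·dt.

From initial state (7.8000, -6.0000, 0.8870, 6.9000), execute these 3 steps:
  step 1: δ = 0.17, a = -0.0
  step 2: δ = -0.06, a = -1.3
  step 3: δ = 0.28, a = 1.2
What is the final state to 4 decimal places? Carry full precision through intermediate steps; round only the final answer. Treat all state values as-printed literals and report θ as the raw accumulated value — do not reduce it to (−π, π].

(8.4421, -5.1924, 0.9377, 6.8950)

after step 1 (δ=0.17, a=-0.0): (8.017950, -5.732563, 0.908934, 6.900000)
after step 2 (δ=-0.06, a=-1.3): (8.229983, -5.460410, 0.901258, 6.835000)
after step 3 (δ=0.28, a=1.2): (8.442081, -5.192441, 0.937655, 6.895000)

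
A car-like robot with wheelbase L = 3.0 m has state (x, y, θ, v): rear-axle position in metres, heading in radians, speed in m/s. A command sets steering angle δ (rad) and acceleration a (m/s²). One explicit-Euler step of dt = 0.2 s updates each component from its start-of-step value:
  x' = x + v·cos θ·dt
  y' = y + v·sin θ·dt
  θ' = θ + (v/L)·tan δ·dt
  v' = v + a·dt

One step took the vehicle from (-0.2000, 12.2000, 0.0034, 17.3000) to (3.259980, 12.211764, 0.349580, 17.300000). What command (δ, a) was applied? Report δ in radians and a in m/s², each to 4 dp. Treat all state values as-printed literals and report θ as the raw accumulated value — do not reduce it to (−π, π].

a = (v'−v)/dt = (0.000000)/0.2 = 0.0000
Δθ = θ'−θ = 0.346180;  (v·dt/L) = 17.3000·0.2/3.0 = 1.153333
tan δ = Δθ·L/(v·dt) = 0.300156  →  δ = 0.2916

δ = 0.2916, a = 0.0000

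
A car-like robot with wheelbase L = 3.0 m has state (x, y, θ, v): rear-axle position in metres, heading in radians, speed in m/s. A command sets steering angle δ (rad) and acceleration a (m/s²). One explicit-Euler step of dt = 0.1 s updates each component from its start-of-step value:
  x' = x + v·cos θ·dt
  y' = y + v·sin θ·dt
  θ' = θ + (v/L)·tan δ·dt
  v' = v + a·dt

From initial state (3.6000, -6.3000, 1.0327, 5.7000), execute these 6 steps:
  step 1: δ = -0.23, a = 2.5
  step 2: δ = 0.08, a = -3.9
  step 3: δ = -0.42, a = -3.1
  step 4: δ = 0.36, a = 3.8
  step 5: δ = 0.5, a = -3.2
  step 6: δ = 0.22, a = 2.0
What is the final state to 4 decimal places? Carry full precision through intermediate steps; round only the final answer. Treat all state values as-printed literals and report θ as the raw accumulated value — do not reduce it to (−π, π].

(5.3914, -3.4859, 1.1293, 5.5100)

after step 1 (δ=-0.23, a=2.5): (3.892126, -5.810549, 0.988213, 5.950000)
after step 2 (δ=0.08, a=-3.9): (4.219485, -5.313698, 1.004113, 5.560000)
after step 3 (δ=-0.42, a=-3.1): (4.517966, -4.844608, 0.921349, 5.250000)
after step 4 (δ=0.36, a=3.8): (4.835458, -4.426489, 0.987219, 5.630000)
after step 5 (δ=0.5, a=-3.2): (5.145678, -3.956667, 1.089742, 5.310000)
after step 6 (δ=0.22, a=2.0): (5.391380, -3.485932, 1.129322, 5.510000)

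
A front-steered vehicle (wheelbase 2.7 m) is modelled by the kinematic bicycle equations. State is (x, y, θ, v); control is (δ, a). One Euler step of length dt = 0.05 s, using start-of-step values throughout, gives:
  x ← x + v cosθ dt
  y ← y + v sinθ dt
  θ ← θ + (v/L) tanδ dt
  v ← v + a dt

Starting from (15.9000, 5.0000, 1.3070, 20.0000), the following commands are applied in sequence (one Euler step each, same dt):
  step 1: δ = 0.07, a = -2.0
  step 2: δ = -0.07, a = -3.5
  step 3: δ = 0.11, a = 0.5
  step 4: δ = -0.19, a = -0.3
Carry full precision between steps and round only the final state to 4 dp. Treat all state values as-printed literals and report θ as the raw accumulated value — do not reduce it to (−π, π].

(16.8709, 8.8475, 1.2771, 19.7350)

after step 1 (δ=0.07, a=-2.0): (16.160747, 5.965407, 1.332968, 19.900000)
after step 2 (δ=-0.07, a=-3.5): (16.395162, 6.932400, 1.307130, 19.725000)
after step 3 (δ=0.11, a=0.5): (16.652200, 7.884566, 1.347473, 19.750000)
after step 4 (δ=-0.19, a=-0.3): (16.870903, 8.847543, 1.277134, 19.735000)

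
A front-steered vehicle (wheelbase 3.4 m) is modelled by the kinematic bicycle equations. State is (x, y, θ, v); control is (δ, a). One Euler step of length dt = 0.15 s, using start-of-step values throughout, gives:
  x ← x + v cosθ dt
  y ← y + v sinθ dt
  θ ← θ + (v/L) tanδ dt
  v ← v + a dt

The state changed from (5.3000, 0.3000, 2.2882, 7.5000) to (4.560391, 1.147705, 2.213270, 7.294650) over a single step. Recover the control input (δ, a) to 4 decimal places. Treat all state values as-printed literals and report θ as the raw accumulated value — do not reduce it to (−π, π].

δ = -0.2227, a = -1.3690

a = (v'−v)/dt = (-0.205350)/0.15 = -1.3690
Δθ = θ'−θ = -0.074930;  (v·dt/L) = 7.5000·0.15/3.4 = 0.330882
tan δ = Δθ·L/(v·dt) = -0.226455  →  δ = -0.2227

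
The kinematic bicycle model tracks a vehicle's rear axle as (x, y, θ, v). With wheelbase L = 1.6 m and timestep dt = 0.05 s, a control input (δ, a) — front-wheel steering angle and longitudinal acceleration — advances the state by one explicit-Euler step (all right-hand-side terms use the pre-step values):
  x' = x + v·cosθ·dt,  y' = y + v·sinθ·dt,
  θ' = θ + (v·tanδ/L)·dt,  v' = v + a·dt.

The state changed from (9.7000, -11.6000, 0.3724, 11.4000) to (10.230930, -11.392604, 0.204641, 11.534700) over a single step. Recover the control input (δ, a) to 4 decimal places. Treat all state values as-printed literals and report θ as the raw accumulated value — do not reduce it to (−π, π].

δ = -0.4401, a = 2.6940

a = (v'−v)/dt = (0.134700)/0.05 = 2.6940
Δθ = θ'−θ = -0.167759;  (v·dt/L) = 11.4000·0.05/1.6 = 0.356250
tan δ = Δθ·L/(v·dt) = -0.470902  →  δ = -0.4401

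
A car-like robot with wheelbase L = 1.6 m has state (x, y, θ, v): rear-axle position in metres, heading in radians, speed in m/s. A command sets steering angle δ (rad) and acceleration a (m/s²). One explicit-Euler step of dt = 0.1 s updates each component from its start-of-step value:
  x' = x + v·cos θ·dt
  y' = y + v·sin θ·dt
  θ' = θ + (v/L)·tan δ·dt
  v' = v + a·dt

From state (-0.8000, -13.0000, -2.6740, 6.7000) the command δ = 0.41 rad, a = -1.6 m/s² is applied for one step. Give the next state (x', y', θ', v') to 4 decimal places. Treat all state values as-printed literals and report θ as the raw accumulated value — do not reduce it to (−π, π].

(-1.3981, -13.3020, -2.4920, 6.5400)

x' = -0.8000 + 6.7000·cos(-2.6740)·0.1 = -1.3981
y' = -13.0000 + 6.7000·sin(-2.6740)·0.1 = -13.3020
θ' = -2.6740 + (6.7000/1.6)·tan(0.41)·0.1 = -2.4920
v' = 6.7000 − 1.6000·0.1 = 6.5400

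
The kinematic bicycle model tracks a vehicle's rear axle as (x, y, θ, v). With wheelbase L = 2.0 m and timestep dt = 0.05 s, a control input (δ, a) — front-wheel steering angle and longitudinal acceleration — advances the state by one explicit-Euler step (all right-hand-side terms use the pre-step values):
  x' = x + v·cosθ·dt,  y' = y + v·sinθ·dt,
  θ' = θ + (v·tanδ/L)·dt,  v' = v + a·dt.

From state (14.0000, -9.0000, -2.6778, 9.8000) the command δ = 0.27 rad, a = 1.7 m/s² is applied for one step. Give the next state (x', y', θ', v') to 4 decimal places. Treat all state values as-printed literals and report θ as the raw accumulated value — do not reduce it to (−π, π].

(13.5618, -9.2192, -2.6100, 9.8850)

x' = 14.0000 + 9.8000·cos(-2.6778)·0.05 = 13.5618
y' = -9.0000 + 9.8000·sin(-2.6778)·0.05 = -9.2192
θ' = -2.6778 + (9.8000/2.0)·tan(0.27)·0.05 = -2.6100
v' = 9.8000 + 1.7000·0.05 = 9.8850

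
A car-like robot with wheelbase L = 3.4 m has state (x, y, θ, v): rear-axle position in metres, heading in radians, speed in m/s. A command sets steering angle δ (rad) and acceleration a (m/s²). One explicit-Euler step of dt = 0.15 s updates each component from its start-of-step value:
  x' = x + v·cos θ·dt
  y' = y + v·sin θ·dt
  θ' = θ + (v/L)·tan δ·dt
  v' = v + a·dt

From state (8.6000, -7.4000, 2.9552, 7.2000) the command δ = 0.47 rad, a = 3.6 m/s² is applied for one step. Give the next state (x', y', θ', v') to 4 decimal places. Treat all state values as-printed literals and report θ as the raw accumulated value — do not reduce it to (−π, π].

(7.5387, -7.1999, 3.1166, 7.7400)

x' = 8.6000 + 7.2000·cos(2.9552)·0.15 = 7.5387
y' = -7.4000 + 7.2000·sin(2.9552)·0.15 = -7.1999
θ' = 2.9552 + (7.2000/3.4)·tan(0.47)·0.15 = 3.1166
v' = 7.2000 + 3.6000·0.15 = 7.7400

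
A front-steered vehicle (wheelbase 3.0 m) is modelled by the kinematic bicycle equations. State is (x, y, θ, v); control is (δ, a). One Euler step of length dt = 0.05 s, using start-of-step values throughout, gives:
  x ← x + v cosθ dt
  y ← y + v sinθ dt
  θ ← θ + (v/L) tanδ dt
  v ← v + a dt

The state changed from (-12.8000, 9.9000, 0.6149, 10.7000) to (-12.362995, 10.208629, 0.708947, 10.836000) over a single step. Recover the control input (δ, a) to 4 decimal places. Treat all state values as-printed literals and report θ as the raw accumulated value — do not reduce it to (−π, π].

a = (v'−v)/dt = (0.136000)/0.05 = 2.7200
Δθ = θ'−θ = 0.094047;  (v·dt/L) = 10.7000·0.05/3.0 = 0.178333
tan δ = Δθ·L/(v·dt) = 0.527366  →  δ = 0.4853

δ = 0.4853, a = 2.7200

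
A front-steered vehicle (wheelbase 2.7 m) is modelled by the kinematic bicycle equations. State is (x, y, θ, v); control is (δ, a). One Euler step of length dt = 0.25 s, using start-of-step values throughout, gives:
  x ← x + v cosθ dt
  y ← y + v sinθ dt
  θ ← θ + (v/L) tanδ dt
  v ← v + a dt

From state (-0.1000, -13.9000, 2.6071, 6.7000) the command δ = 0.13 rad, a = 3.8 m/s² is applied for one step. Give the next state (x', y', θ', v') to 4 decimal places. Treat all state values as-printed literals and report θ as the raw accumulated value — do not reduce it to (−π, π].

x' = -0.1000 + 6.7000·cos(2.6071)·0.25 = -1.5414
y' = -13.9000 + 6.7000·sin(2.6071)·0.25 = -13.0467
θ' = 2.6071 + (6.7000/2.7)·tan(0.13)·0.25 = 2.6882
v' = 6.7000 + 3.8000·0.25 = 7.6500

(-1.5414, -13.0467, 2.6882, 7.6500)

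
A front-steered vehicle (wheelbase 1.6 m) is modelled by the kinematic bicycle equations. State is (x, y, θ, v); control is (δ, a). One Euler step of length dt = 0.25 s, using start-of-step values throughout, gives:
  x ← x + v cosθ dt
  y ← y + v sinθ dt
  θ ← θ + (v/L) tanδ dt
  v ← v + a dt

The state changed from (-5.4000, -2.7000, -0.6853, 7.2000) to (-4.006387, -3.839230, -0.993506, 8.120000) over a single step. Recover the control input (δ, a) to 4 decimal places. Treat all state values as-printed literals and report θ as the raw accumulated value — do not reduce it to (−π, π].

a = (v'−v)/dt = (0.920000)/0.25 = 3.6800
Δθ = θ'−θ = -0.308206;  (v·dt/L) = 7.2000·0.25/1.6 = 1.125000
tan δ = Δθ·L/(v·dt) = -0.273961  →  δ = -0.2674

δ = -0.2674, a = 3.6800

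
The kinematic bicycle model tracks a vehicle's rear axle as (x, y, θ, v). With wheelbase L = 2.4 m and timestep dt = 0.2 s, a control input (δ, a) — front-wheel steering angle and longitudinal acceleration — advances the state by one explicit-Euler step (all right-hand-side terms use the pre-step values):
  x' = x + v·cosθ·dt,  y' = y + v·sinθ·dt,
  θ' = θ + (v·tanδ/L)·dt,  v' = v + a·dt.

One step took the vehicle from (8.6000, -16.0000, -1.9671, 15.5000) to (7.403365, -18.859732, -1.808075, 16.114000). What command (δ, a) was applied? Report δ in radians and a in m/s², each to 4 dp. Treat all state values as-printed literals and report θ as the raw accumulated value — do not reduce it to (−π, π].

a = (v'−v)/dt = (0.614000)/0.2 = 3.0700
Δθ = θ'−θ = 0.159025;  (v·dt/L) = 15.5000·0.2/2.4 = 1.291667
tan δ = Δθ·L/(v·dt) = 0.123116  →  δ = 0.1225

δ = 0.1225, a = 3.0700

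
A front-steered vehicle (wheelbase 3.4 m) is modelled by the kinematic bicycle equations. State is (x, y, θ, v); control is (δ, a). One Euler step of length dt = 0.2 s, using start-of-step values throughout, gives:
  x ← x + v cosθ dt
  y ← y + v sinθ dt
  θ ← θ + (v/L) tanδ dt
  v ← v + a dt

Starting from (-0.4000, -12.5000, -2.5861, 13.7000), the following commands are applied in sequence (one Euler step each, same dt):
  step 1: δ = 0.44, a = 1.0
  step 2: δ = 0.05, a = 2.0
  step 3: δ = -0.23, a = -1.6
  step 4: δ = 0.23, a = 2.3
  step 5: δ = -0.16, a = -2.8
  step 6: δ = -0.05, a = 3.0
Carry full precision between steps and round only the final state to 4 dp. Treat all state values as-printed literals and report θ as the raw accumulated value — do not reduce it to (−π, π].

after step 1 (δ=0.44, a=1.0): (-2.728016, -13.944972, -2.206706, 13.900000)
after step 2 (δ=0.05, a=2.0): (-4.379085, -16.181570, -2.165790, 14.300000)
after step 3 (δ=-0.23, a=-1.6): (-5.982125, -18.550085, -2.362746, 13.980000)
after step 4 (δ=0.23, a=2.3): (-7.972105, -20.514161, -2.170197, 14.440000)
after step 5 (δ=-0.16, a=-2.8): (-9.601364, -22.898706, -2.307275, 13.880000)
after step 6 (δ=-0.05, a=3.0): (-11.465957, -24.955274, -2.348132, 14.480000)

(-11.4660, -24.9553, -2.3481, 14.4800)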